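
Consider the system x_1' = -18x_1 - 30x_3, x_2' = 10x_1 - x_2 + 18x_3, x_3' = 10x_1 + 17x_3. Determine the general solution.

x_1(t) = -3K_1e^(2t) - 2K_3e^(-3t), x_2(t) = 2K_1e^(2t) + K_2e^(-t) + K_3e^(-3t), x_3(t) = 2K_1e^(2t) + K_3e^(-3t)

Coefficient matrix A = [[-18, 0, -30], [10, -1, 18], [10, 0, 17]].
det(A - λI) = 0 gives eigenvalues λ = 2, -1, -3.
For λ=2: eigenvector (-3,2,2).
For λ=-1: eigenvector (0,1,0).
For λ=-3: eigenvector (-2,1,1).
General solution: K_1e^(2t)(-3,2,2) + K_2e^(-t)(0,1,0) + K_3e^(-3t)(-2,1,1).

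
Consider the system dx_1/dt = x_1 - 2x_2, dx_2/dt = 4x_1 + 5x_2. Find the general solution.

x_1(t) = -c_1e^(3t)sin(2t) + c_2e^(3t)cos(2t), x_2(t) = c_1e^(3t)sin(2t) + c_1e^(3t)cos(2t) + c_2e^(3t)sin(2t) - c_2e^(3t)cos(2t)

Coefficient matrix A = [[1, -2], [4, 5]].
Characteristic polynomial det(A - λI) = λ^2 - 6λ + 13 = 0.
Eigenvalues λ = 3 ± 2i (complex conjugate pair).
For λ=3+2i: an eigenvector is (0,1) - i(-1,1) = (0 + i, 1 - i).
A real fundamental pair from Re and Im of e^((3+2i)t)v: X_1 = e^(3t)(cos(2t)·(0,1) + sin(2t)·(-1,1)), X_2 = e^(3t)(sin(2t)·(0,1) - cos(2t)·(-1,1)).
General solution: c_1X_1 + c_2X_2.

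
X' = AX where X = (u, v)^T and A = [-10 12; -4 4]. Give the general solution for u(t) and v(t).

Coefficient matrix A = [[-10, 12], [-4, 4]].
Characteristic polynomial det(A - λI) = λ^2 + 6λ + 8 = 0.
Eigenvalues λ = -4, -2.
For λ=-4: (A-λI) row 1 is [-6, 12], so an eigenvector is (2, 1).
For λ=-2: (A-λI) row 1 is [-8, 12], so an eigenvector is (3, 2).
General solution: c_1e^(-4t)(2,1) + c_2e^(-2t)(3,2).

u(t) = 2c_1e^(-4t) + 3c_2e^(-2t), v(t) = c_1e^(-4t) + 2c_2e^(-2t)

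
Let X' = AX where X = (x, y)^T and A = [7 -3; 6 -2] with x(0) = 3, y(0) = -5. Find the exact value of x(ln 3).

867

A = [[7,-3],[6,-2]]; eigenvalues λ = 4, 1.
Eigenvectors: (1,1) for λ=4, (-1,-2) for λ=1.
From the initial condition, c_1 = 11, c_2 = 8.
x(ln 3) = (11)(3^4)(1) + (8)(3^1)(-1) = 867.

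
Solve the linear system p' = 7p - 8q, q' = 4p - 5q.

Coefficient matrix A = [[7, -8], [4, -5]].
Characteristic polynomial det(A - λI) = λ^2 - 2λ - 3 = 0.
Eigenvalues λ = 3, -1.
For λ=3: (A-λI) row 1 is [4, -8], so an eigenvector is (-2, -1).
For λ=-1: (A-λI) row 1 is [8, -8], so an eigenvector is (-1, -1).
General solution: K_1e^(3t)(-2,-1) + K_2e^(-t)(-1,-1).

p(t) = -2K_1e^(3t) - K_2e^(-t), q(t) = -K_1e^(3t) - K_2e^(-t)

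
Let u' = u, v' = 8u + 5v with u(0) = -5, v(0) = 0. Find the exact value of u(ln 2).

A = [[1,0],[8,5]]; eigenvalues λ = 5, 1.
Eigenvectors: (0,-1) for λ=5, (1,-2) for λ=1.
From the initial condition, c_1 = 10, c_2 = -5.
u(ln 2) = (10)(2^5)(0) + (-5)(2^1)(1) = -10.

-10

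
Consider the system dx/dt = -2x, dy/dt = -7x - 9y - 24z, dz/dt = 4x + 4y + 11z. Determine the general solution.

x(t) = c_2e^(-2t), y(t) = 3c_1e^(-t) - c_2e^(-2t) - 2c_3e^(3t), z(t) = -c_1e^(-t) + c_3e^(3t)

Coefficient matrix A = [[-2, 0, 0], [-7, -9, -24], [4, 4, 11]].
det(A - λI) = 0 gives eigenvalues λ = -1, -2, 3.
For λ=-1: eigenvector (0,3,-1).
For λ=-2: eigenvector (1,-1,0).
For λ=3: eigenvector (0,-2,1).
General solution: c_1e^(-t)(0,3,-1) + c_2e^(-2t)(1,-1,0) + c_3e^(3t)(0,-2,1).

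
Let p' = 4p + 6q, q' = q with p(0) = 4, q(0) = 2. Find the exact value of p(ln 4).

2032

A = [[4,6],[0,1]]; eigenvalues λ = 4, 1.
Eigenvectors: (-1,0) for λ=4, (2,-1) for λ=1.
From the initial condition, c_1 = -8, c_2 = -2.
p(ln 4) = (-8)(4^4)(-1) + (-2)(4^1)(2) = 2032.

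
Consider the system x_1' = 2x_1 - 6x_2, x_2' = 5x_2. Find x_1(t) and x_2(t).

Coefficient matrix A = [[2, -6], [0, 5]].
Characteristic polynomial det(A - λI) = λ^2 - 7λ + 10 = 0.
Eigenvalues λ = 2, 5.
For λ=2: (A-λI) row 1 is [0, -6], so an eigenvector is (-1, 0).
For λ=5: (A-λI) row 1 is [-3, -6], so an eigenvector is (-2, 1).
General solution: c_1e^(2t)(-1,0) + c_2e^(5t)(-2,1).

x_1(t) = -c_1e^(2t) - 2c_2e^(5t), x_2(t) = c_2e^(5t)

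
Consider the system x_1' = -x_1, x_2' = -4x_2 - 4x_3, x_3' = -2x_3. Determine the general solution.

Coefficient matrix A = [[-1, 0, 0], [0, -4, -4], [0, 0, -2]].
det(A - λI) = 0 gives eigenvalues λ = -1, -4, -2.
For λ=-1: eigenvector (1,0,0).
For λ=-4: eigenvector (0,1,0).
For λ=-2: eigenvector (0,-2,1).
General solution: K_1e^(-t)(1,0,0) + K_2e^(-4t)(0,1,0) + K_3e^(-2t)(0,-2,1).

x_1(t) = K_1e^(-t), x_2(t) = K_2e^(-4t) - 2K_3e^(-2t), x_3(t) = K_3e^(-2t)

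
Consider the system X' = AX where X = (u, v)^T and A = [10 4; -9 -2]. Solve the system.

u(t) = 2C_1e^(4t) + 2C_2te^(4t) + C_2e^(4t), v(t) = -3C_1e^(4t) - 3C_2te^(4t) - C_2e^(4t)

Coefficient matrix A = [[10, 4], [-9, -2]].
Characteristic polynomial det(A - λI) = λ^2 - 8λ + 16 = 0.
Single eigenvalue λ = 4 with algebraic multiplicity 2.
Eigenvector v = (2,-3); generalized eigenvector w with (A-λI)w=v is (1,-1).
General solution: e^(4t)[C_1·v + C_2·(t·v + w)].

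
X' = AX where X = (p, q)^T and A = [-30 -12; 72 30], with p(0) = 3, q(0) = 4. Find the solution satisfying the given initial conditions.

Coefficient matrix A = [[-30, -12], [72, 30]].
Characteristic polynomial det(A - λI) = λ^2 - 36 = 0.
Eigenvalues λ = -6, 6.
For λ=-6: (A-λI) row 1 is [-24, -12], so an eigenvector is (-1, 2).
For λ=6: (A-λI) row 1 is [-36, -12], so an eigenvector is (1, -3).
General solution: c_1e^(-6t)(-1,2) + c_2e^(6t)(1,-3).
Applying p(0)=3, q(0)=4 gives c_1=-13, c_2=-10.

p(t) = -10e^(6t) + 13e^(-6t), q(t) = 30e^(6t) - 26e^(-6t)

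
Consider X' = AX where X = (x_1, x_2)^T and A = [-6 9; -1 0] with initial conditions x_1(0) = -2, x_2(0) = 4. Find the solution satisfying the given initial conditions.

Coefficient matrix A = [[-6, 9], [-1, 0]].
Characteristic polynomial det(A - λI) = λ^2 + 6λ + 9 = 0.
Single eigenvalue λ = -3 with algebraic multiplicity 2.
Eigenvector v = (3,1); generalized eigenvector w with (A-λI)w=v is (2,1).
General solution: e^(-3t)[c_1·v + c_2·(t·v + w)].
Applying x_1(0)=-2, x_2(0)=4 gives c_1=-10, c_2=14.

x_1(t) = 42te^(-3t) - 2e^(-3t), x_2(t) = 14te^(-3t) + 4e^(-3t)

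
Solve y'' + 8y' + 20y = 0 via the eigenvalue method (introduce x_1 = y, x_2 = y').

Let x_1 = y, x_2 = y'. Then x_1' = x_2 and x_2' = -20x_1 - 8x_2.
A = [[0,1],[-20,-8]]; det(A-λI) = λ^2 + 8λ + 20.
Eigenvalues λ = -4 ± 2i.

y(t) = K_1e^(-4t)cos(2t) + K_2e^(-4t)sin(2t)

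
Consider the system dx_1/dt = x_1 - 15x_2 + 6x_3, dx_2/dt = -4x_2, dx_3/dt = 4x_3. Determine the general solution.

x_1(t) = 3c_1e^(-4t) + c_2e^(t) + 2c_3e^(4t), x_2(t) = c_1e^(-4t), x_3(t) = c_3e^(4t)

Coefficient matrix A = [[1, -15, 6], [0, -4, 0], [0, 0, 4]].
det(A - λI) = 0 gives eigenvalues λ = -4, 1, 4.
For λ=-4: eigenvector (3,1,0).
For λ=1: eigenvector (1,0,0).
For λ=4: eigenvector (2,0,1).
General solution: c_1e^(-4t)(3,1,0) + c_2e^(t)(1,0,0) + c_3e^(4t)(2,0,1).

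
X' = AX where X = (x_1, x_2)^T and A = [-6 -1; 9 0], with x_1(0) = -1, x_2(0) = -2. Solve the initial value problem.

Coefficient matrix A = [[-6, -1], [9, 0]].
Characteristic polynomial det(A - λI) = λ^2 + 6λ + 9 = 0.
Single eigenvalue λ = -3 with algebraic multiplicity 2.
Eigenvector v = (-1,3); generalized eigenvector w with (A-λI)w=v is (1,-2).
General solution: e^(-3t)[C_1·v + C_2·(t·v + w)].
Applying x_1(0)=-1, x_2(0)=-2 gives C_1=-4, C_2=-5.

x_1(t) = 5te^(-3t) - e^(-3t), x_2(t) = -15te^(-3t) - 2e^(-3t)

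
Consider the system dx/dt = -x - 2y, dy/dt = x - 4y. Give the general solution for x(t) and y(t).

Coefficient matrix A = [[-1, -2], [1, -4]].
Characteristic polynomial det(A - λI) = λ^2 + 5λ + 6 = 0.
Eigenvalues λ = -2, -3.
For λ=-2: (A-λI) row 1 is [1, -2], so an eigenvector is (2, 1).
For λ=-3: (A-λI) row 1 is [2, -2], so an eigenvector is (-1, -1).
General solution: c_1e^(-2t)(2,1) + c_2e^(-3t)(-1,-1).

x(t) = 2c_1e^(-2t) - c_2e^(-3t), y(t) = c_1e^(-2t) - c_2e^(-3t)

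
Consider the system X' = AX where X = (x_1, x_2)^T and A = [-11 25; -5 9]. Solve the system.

Coefficient matrix A = [[-11, 25], [-5, 9]].
Characteristic polynomial det(A - λI) = λ^2 + 2λ + 26 = 0.
Eigenvalues λ = -1 ± 5i (complex conjugate pair).
For λ=-1+5i: an eigenvector is (1,0) - i(-2,-1) = (1 + 2i, 0 + i).
A real fundamental pair from Re and Im of e^((-1+5i)t)v: X_1 = e^(-t)(cos(5t)·(1,0) + sin(5t)·(-2,-1)), X_2 = e^(-t)(sin(5t)·(1,0) - cos(5t)·(-2,-1)).
General solution: K_1X_1 + K_2X_2.

x_1(t) = -2K_1e^(-t)sin(5t) + K_1e^(-t)cos(5t) + K_2e^(-t)sin(5t) + 2K_2e^(-t)cos(5t), x_2(t) = -K_1e^(-t)sin(5t) + K_2e^(-t)cos(5t)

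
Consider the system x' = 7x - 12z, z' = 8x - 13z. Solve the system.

Coefficient matrix A = [[7, -12], [8, -13]].
Characteristic polynomial det(A - λI) = λ^2 + 6λ + 5 = 0.
Eigenvalues λ = -5, -1.
For λ=-5: (A-λI) row 1 is [12, -12], so an eigenvector is (1, 1).
For λ=-1: (A-λI) row 1 is [8, -12], so an eigenvector is (-3, -2).
General solution: K_1e^(-5t)(1,1) + K_2e^(-t)(-3,-2).

x(t) = K_1e^(-5t) - 3K_2e^(-t), z(t) = K_1e^(-5t) - 2K_2e^(-t)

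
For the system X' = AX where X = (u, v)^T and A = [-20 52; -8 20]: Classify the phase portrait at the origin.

center

A = [[-20,52],[-8,20]]; det(A-λI) = λ^2 + 16.
λ = 0 ± 4i: zero real part.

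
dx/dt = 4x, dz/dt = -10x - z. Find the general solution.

Coefficient matrix A = [[4, 0], [-10, -1]].
Characteristic polynomial det(A - λI) = λ^2 - 3λ - 4 = 0.
Eigenvalues λ = -1, 4.
For λ=-1: (A-λI) row 1 is [5, 0], so an eigenvector is (0, 1).
For λ=4: (A-λI) row 2 is [-10, -5], so an eigenvector is (1, -2).
General solution: K_1e^(-t)(0,1) + K_2e^(4t)(1,-2).

x(t) = K_2e^(4t), z(t) = K_1e^(-t) - 2K_2e^(4t)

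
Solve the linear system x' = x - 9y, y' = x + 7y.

Coefficient matrix A = [[1, -9], [1, 7]].
Characteristic polynomial det(A - λI) = λ^2 - 8λ + 16 = 0.
Single eigenvalue λ = 4 with algebraic multiplicity 2.
Eigenvector v = (-3,1); generalized eigenvector w with (A-λI)w=v is (1,0).
General solution: e^(4t)[K_1·v + K_2·(t·v + w)].

x(t) = -3K_1e^(4t) - 3K_2te^(4t) + K_2e^(4t), y(t) = K_1e^(4t) + K_2te^(4t)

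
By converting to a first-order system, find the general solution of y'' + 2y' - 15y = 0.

Let x_1 = y, x_2 = y'. Then x_1' = x_2 and x_2' = 15x_1 - 2x_2.
A = [[0,1],[15,-2]]; det(A-λI) = λ^2 + 2λ - 15.
Eigenvalues λ = -5, 3 with eigenvectors (1,-5), (1,3).

y(t) = c_1e^(-5t) + c_2e^(3t)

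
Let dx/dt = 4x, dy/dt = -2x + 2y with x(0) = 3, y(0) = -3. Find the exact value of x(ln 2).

48

A = [[4,0],[-2,2]]; eigenvalues λ = 4, 2.
Eigenvectors: (-1,1) for λ=4, (0,1) for λ=2.
From the initial condition, c_1 = -3, c_2 = 0.
x(ln 2) = (-3)(2^4)(-1) + (0)(2^2)(0) = 48.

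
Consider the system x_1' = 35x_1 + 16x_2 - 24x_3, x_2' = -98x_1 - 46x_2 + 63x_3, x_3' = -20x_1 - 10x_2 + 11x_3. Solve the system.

x_1(t) = C_2e^(3t) + 4C_3e^(t), x_2(t) = 3C_1e^(-4t) - 2C_2e^(3t) - 7C_3e^(t), x_3(t) = 2C_1e^(-4t) + C_3e^(t)

Coefficient matrix A = [[35, 16, -24], [-98, -46, 63], [-20, -10, 11]].
det(A - λI) = 0 gives eigenvalues λ = -4, 3, 1.
For λ=-4: eigenvector (0,3,2).
For λ=3: eigenvector (1,-2,0).
For λ=1: eigenvector (4,-7,1).
General solution: C_1e^(-4t)(0,3,2) + C_2e^(3t)(1,-2,0) + C_3e^(t)(4,-7,1).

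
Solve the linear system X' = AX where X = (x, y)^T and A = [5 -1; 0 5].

Coefficient matrix A = [[5, -1], [0, 5]].
Characteristic polynomial det(A - λI) = λ^2 - 10λ + 25 = 0.
Single eigenvalue λ = 5 with algebraic multiplicity 2.
Eigenvector v = (1,0); generalized eigenvector w with (A-λI)w=v is (-1,-1).
General solution: e^(5t)[c_1·v + c_2·(t·v + w)].

x(t) = c_1e^(5t) + c_2te^(5t) - c_2e^(5t), y(t) = -c_2e^(5t)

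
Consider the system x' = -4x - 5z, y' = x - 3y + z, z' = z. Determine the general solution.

Coefficient matrix A = [[-4, 0, -5], [1, -3, 1], [0, 0, 1]].
det(A - λI) = 0 gives eigenvalues λ = -4, -3, 1.
For λ=-4: eigenvector (1,-1,0).
For λ=-3: eigenvector (0,1,0).
For λ=1: eigenvector (-1,0,1).
General solution: K_1e^(-4t)(1,-1,0) + K_2e^(-3t)(0,1,0) + K_3e^(t)(-1,0,1).

x(t) = K_1e^(-4t) - K_3e^(t), y(t) = -K_1e^(-4t) + K_2e^(-3t), z(t) = K_3e^(t)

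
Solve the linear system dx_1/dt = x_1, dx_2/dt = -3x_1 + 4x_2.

x_1(t) = c_1e^(t), x_2(t) = c_1e^(t) - c_2e^(4t)

Coefficient matrix A = [[1, 0], [-3, 4]].
Characteristic polynomial det(A - λI) = λ^2 - 5λ + 4 = 0.
Eigenvalues λ = 1, 4.
For λ=1: (A-λI) row 2 is [-3, 3], so an eigenvector is (1, 1).
For λ=4: (A-λI) row 1 is [-3, 0], so an eigenvector is (0, -1).
General solution: c_1e^(t)(1,1) + c_2e^(4t)(0,-1).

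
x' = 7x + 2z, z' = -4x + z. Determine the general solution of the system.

x(t) = -C_1e^(5t) + C_2e^(3t), z(t) = C_1e^(5t) - 2C_2e^(3t)

Coefficient matrix A = [[7, 2], [-4, 1]].
Characteristic polynomial det(A - λI) = λ^2 - 8λ + 15 = 0.
Eigenvalues λ = 5, 3.
For λ=5: (A-λI) row 1 is [2, 2], so an eigenvector is (-1, 1).
For λ=3: (A-λI) row 1 is [4, 2], so an eigenvector is (1, -2).
General solution: C_1e^(5t)(-1,1) + C_2e^(3t)(1,-2).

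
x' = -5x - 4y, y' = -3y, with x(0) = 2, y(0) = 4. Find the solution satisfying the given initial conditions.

Coefficient matrix A = [[-5, -4], [0, -3]].
Characteristic polynomial det(A - λI) = λ^2 + 8λ + 15 = 0.
Eigenvalues λ = -3, -5.
For λ=-3: (A-λI) row 1 is [-2, -4], so an eigenvector is (-2, 1).
For λ=-5: (A-λI) row 1 is [0, -4], so an eigenvector is (1, 0).
General solution: K_1e^(-3t)(-2,1) + K_2e^(-5t)(1,0).
Applying x(0)=2, y(0)=4 gives K_1=4, K_2=10.

x(t) = -8e^(-3t) + 10e^(-5t), y(t) = 4e^(-3t)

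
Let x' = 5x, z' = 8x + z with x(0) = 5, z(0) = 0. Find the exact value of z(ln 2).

300

A = [[5,0],[8,1]]; eigenvalues λ = 5, 1.
Eigenvectors: (1,2) for λ=5, (0,1) for λ=1.
From the initial condition, c_1 = 5, c_2 = -10.
z(ln 2) = (5)(2^5)(2) + (-10)(2^1)(1) = 300.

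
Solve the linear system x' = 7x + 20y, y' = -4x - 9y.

Coefficient matrix A = [[7, 20], [-4, -9]].
Characteristic polynomial det(A - λI) = λ^2 + 2λ + 17 = 0.
Eigenvalues λ = -1 ± 4i (complex conjugate pair).
For λ=-1+4i: an eigenvector is (-2,1) - i(1,0) = (-2 - i, 1).
A real fundamental pair from Re and Im of e^((-1+4i)t)v: X_1 = e^(-t)(cos(4t)·(-2,1) + sin(4t)·(1,0)), X_2 = e^(-t)(sin(4t)·(-2,1) - cos(4t)·(1,0)).
General solution: c_1X_1 + c_2X_2.

x(t) = c_1e^(-t)sin(4t) - 2c_1e^(-t)cos(4t) - 2c_2e^(-t)sin(4t) - c_2e^(-t)cos(4t), y(t) = c_1e^(-t)cos(4t) + c_2e^(-t)sin(4t)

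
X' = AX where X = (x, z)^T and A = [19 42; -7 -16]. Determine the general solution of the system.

x(t) = 2c_1e^(-2t) - 3c_2e^(5t), z(t) = -c_1e^(-2t) + c_2e^(5t)

Coefficient matrix A = [[19, 42], [-7, -16]].
Characteristic polynomial det(A - λI) = λ^2 - 3λ - 10 = 0.
Eigenvalues λ = -2, 5.
For λ=-2: (A-λI) row 1 is [21, 42], so an eigenvector is (2, -1).
For λ=5: (A-λI) row 1 is [14, 42], so an eigenvector is (-3, 1).
General solution: c_1e^(-2t)(2,-1) + c_2e^(5t)(-3,1).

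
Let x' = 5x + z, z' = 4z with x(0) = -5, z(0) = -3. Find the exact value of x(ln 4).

A = [[5,1],[0,4]]; eigenvalues λ = 4, 5.
Eigenvectors: (1,-1) for λ=4, (-1,0) for λ=5.
From the initial condition, c_1 = 3, c_2 = 8.
x(ln 4) = (3)(4^4)(1) + (8)(4^5)(-1) = -7424.

-7424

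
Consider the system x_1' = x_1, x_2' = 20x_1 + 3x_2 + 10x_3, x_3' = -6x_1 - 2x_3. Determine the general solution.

x_1(t) = K_2e^(t), x_2(t) = K_1e^(3t) - 2K_3e^(-2t), x_3(t) = -2K_2e^(t) + K_3e^(-2t)

Coefficient matrix A = [[1, 0, 0], [20, 3, 10], [-6, 0, -2]].
det(A - λI) = 0 gives eigenvalues λ = 3, 1, -2.
For λ=3: eigenvector (0,1,0).
For λ=1: eigenvector (1,0,-2).
For λ=-2: eigenvector (0,-2,1).
General solution: K_1e^(3t)(0,1,0) + K_2e^(t)(1,0,-2) + K_3e^(-2t)(0,-2,1).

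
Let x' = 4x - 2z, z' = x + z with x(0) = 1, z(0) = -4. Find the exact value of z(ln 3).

A = [[4,-2],[1,1]]; eigenvalues λ = 2, 3.
Eigenvectors: (1,1) for λ=2, (-2,-1) for λ=3.
From the initial condition, c_1 = -9, c_2 = -5.
z(ln 3) = (-9)(3^2)(1) + (-5)(3^3)(-1) = 54.

54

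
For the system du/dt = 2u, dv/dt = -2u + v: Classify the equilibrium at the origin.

A = [[2,0],[-2,1]]; det(A-λI) = λ^2 - 3λ + 2.
λ = 1, 2: both positive.

unstable node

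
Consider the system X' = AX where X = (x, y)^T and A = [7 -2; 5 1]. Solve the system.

x(t) = c_1e^(4t)sin(t) + c_1e^(4t)cos(t) + c_2e^(4t)sin(t) - c_2e^(4t)cos(t), y(t) = 2c_1e^(4t)sin(t) + c_1e^(4t)cos(t) + c_2e^(4t)sin(t) - 2c_2e^(4t)cos(t)

Coefficient matrix A = [[7, -2], [5, 1]].
Characteristic polynomial det(A - λI) = λ^2 - 8λ + 17 = 0.
Eigenvalues λ = 4 ± i (complex conjugate pair).
For λ=4+i: an eigenvector is (1,1) - i(1,2) = (1 - i, 1 - 2i).
A real fundamental pair from Re and Im of e^((4+i)t)v: X_1 = e^(4t)(cos(t)·(1,1) + sin(t)·(1,2)), X_2 = e^(4t)(sin(t)·(1,1) - cos(t)·(1,2)).
General solution: c_1X_1 + c_2X_2.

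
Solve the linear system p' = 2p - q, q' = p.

Coefficient matrix A = [[2, -1], [1, 0]].
Characteristic polynomial det(A - λI) = λ^2 - 2λ + 1 = 0.
Single eigenvalue λ = 1 with algebraic multiplicity 2.
Eigenvector v = (1,1); generalized eigenvector w with (A-λI)w=v is (-1,-2).
General solution: e^(t)[C_1·v + C_2·(t·v + w)].

p(t) = C_1e^(t) + C_2te^(t) - C_2e^(t), q(t) = C_1e^(t) + C_2te^(t) - 2C_2e^(t)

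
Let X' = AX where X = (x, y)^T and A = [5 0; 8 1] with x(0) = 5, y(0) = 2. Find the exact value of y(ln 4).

A = [[5,0],[8,1]]; eigenvalues λ = 5, 1.
Eigenvectors: (-1,-2) for λ=5, (0,1) for λ=1.
From the initial condition, c_1 = -5, c_2 = -8.
y(ln 4) = (-5)(4^5)(-2) + (-8)(4^1)(1) = 10208.

10208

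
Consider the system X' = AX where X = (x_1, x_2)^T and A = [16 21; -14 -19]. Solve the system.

Coefficient matrix A = [[16, 21], [-14, -19]].
Characteristic polynomial det(A - λI) = λ^2 + 3λ - 10 = 0.
Eigenvalues λ = 2, -5.
For λ=2: (A-λI) row 1 is [14, 21], so an eigenvector is (-3, 2).
For λ=-5: (A-λI) row 1 is [21, 21], so an eigenvector is (-1, 1).
General solution: K_1e^(2t)(-3,2) + K_2e^(-5t)(-1,1).

x_1(t) = -3K_1e^(2t) - K_2e^(-5t), x_2(t) = 2K_1e^(2t) + K_2e^(-5t)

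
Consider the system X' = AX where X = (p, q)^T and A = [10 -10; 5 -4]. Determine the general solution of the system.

p(t) = 3K_1e^(3t)sin(t) - K_1e^(3t)cos(t) - K_2e^(3t)sin(t) - 3K_2e^(3t)cos(t), q(t) = 2K_1e^(3t)sin(t) - K_1e^(3t)cos(t) - K_2e^(3t)sin(t) - 2K_2e^(3t)cos(t)

Coefficient matrix A = [[10, -10], [5, -4]].
Characteristic polynomial det(A - λI) = λ^2 - 6λ + 10 = 0.
Eigenvalues λ = 3 ± i (complex conjugate pair).
For λ=3+i: an eigenvector is (-1,-1) - i(3,2) = (-1 - 3i, -1 - 2i).
A real fundamental pair from Re and Im of e^((3+i)t)v: X_1 = e^(3t)(cos(t)·(-1,-1) + sin(t)·(3,2)), X_2 = e^(3t)(sin(t)·(-1,-1) - cos(t)·(3,2)).
General solution: K_1X_1 + K_2X_2.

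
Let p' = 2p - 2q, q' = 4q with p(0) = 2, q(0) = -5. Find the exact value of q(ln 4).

-1280

A = [[2,-2],[0,4]]; eigenvalues λ = 2, 4.
Eigenvectors: (-1,0) for λ=2, (1,-1) for λ=4.
From the initial condition, c_1 = 3, c_2 = 5.
q(ln 4) = (3)(4^2)(0) + (5)(4^4)(-1) = -1280.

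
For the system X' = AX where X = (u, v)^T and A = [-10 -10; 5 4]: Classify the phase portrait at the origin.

A = [[-10,-10],[5,4]]; det(A-λI) = λ^2 + 6λ + 10.
λ = -3 ± i: negative real part.

stable spiral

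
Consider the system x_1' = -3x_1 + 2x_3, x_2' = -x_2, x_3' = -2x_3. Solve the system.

Coefficient matrix A = [[-3, 0, 2], [0, -1, 0], [0, 0, -2]].
det(A - λI) = 0 gives eigenvalues λ = -3, -1, -2.
For λ=-3: eigenvector (1,0,0).
For λ=-1: eigenvector (0,1,0).
For λ=-2: eigenvector (2,0,1).
General solution: K_1e^(-3t)(1,0,0) + K_2e^(-t)(0,1,0) + K_3e^(-2t)(2,0,1).

x_1(t) = K_1e^(-3t) + 2K_3e^(-2t), x_2(t) = K_2e^(-t), x_3(t) = K_3e^(-2t)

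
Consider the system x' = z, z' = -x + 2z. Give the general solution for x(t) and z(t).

x(t) = C_1e^(t) + C_2te^(t) + 2C_2e^(t), z(t) = C_1e^(t) + C_2te^(t) + 3C_2e^(t)

Coefficient matrix A = [[0, 1], [-1, 2]].
Characteristic polynomial det(A - λI) = λ^2 - 2λ + 1 = 0.
Single eigenvalue λ = 1 with algebraic multiplicity 2.
Eigenvector v = (1,1); generalized eigenvector w with (A-λI)w=v is (2,3).
General solution: e^(t)[C_1·v + C_2·(t·v + w)].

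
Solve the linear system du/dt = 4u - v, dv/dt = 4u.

u(t) = c_1e^(2t) + c_2te^(2t) - c_2e^(2t), v(t) = 2c_1e^(2t) + 2c_2te^(2t) - 3c_2e^(2t)

Coefficient matrix A = [[4, -1], [4, 0]].
Characteristic polynomial det(A - λI) = λ^2 - 4λ + 4 = 0.
Single eigenvalue λ = 2 with algebraic multiplicity 2.
Eigenvector v = (1,2); generalized eigenvector w with (A-λI)w=v is (-1,-3).
General solution: e^(2t)[c_1·v + c_2·(t·v + w)].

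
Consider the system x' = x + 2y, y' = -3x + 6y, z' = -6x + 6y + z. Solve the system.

x(t) = K_1e^(3t) + 2K_2e^(4t), y(t) = K_1e^(3t) + 3K_2e^(4t), z(t) = 2K_2e^(4t) + K_3e^(t)

Coefficient matrix A = [[1, 2, 0], [-3, 6, 0], [-6, 6, 1]].
det(A - λI) = 0 gives eigenvalues λ = 3, 4, 1.
For λ=3: eigenvector (1,1,0).
For λ=4: eigenvector (2,3,2).
For λ=1: eigenvector (0,0,1).
General solution: K_1e^(3t)(1,1,0) + K_2e^(4t)(2,3,2) + K_3e^(t)(0,0,1).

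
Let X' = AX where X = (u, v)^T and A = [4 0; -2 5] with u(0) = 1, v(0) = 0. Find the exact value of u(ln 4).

256

A = [[4,0],[-2,5]]; eigenvalues λ = 5, 4.
Eigenvectors: (0,-1) for λ=5, (-1,-2) for λ=4.
From the initial condition, c_1 = 2, c_2 = -1.
u(ln 4) = (2)(4^5)(0) + (-1)(4^4)(-1) = 256.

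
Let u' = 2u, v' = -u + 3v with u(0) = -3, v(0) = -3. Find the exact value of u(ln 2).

-12

A = [[2,0],[-1,3]]; eigenvalues λ = 3, 2.
Eigenvectors: (0,1) for λ=3, (-1,-1) for λ=2.
From the initial condition, c_1 = 0, c_2 = 3.
u(ln 2) = (0)(2^3)(0) + (3)(2^2)(-1) = -12.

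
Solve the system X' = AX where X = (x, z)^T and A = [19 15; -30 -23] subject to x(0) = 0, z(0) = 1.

x(t) = 5e^(-2t)sin(3t), z(t) = -7e^(-2t)sin(3t) + e^(-2t)cos(3t)

Coefficient matrix A = [[19, 15], [-30, -23]].
Characteristic polynomial det(A - λI) = λ^2 + 4λ + 13 = 0.
Eigenvalues λ = -2 ± 3i (complex conjugate pair).
For λ=-2+3i: an eigenvector is (2,-3) - i(-1,1) = (2 + i, -3 - i).
A real fundamental pair from Re and Im of e^((-2+3i)t)v: X_1 = e^(-2t)(cos(3t)·(2,-3) + sin(3t)·(-1,1)), X_2 = e^(-2t)(sin(3t)·(2,-3) - cos(3t)·(-1,1)).
General solution: K_1X_1 + K_2X_2.
Applying x(0)=0, z(0)=1 gives K_1=-1, K_2=2.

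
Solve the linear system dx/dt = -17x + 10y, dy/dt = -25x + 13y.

x(t) = -c_1e^(-2t)sin(5t) - c_1e^(-2t)cos(5t) - c_2e^(-2t)sin(5t) + c_2e^(-2t)cos(5t), y(t) = -c_1e^(-2t)sin(5t) - 2c_1e^(-2t)cos(5t) - 2c_2e^(-2t)sin(5t) + c_2e^(-2t)cos(5t)

Coefficient matrix A = [[-17, 10], [-25, 13]].
Characteristic polynomial det(A - λI) = λ^2 + 4λ + 29 = 0.
Eigenvalues λ = -2 ± 5i (complex conjugate pair).
For λ=-2+5i: an eigenvector is (-1,-2) - i(-1,-1) = (-1 + i, -2 + i).
A real fundamental pair from Re and Im of e^((-2+5i)t)v: X_1 = e^(-2t)(cos(5t)·(-1,-2) + sin(5t)·(-1,-1)), X_2 = e^(-2t)(sin(5t)·(-1,-2) - cos(5t)·(-1,-1)).
General solution: c_1X_1 + c_2X_2.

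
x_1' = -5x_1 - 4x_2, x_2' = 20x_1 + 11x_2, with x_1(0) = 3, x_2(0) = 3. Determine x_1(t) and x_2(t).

x_1(t) = -9e^(3t)sin(4t) + 3e^(3t)cos(4t), x_2(t) = 21e^(3t)sin(4t) + 3e^(3t)cos(4t)

Coefficient matrix A = [[-5, -4], [20, 11]].
Characteristic polynomial det(A - λI) = λ^2 - 6λ + 25 = 0.
Eigenvalues λ = 3 ± 4i (complex conjugate pair).
For λ=3+4i: an eigenvector is (-1,2) - i(0,-1) = (-1, 2 + i).
A real fundamental pair from Re and Im of e^((3+4i)t)v: X_1 = e^(3t)(cos(4t)·(-1,2) + sin(4t)·(0,-1)), X_2 = e^(3t)(sin(4t)·(-1,2) - cos(4t)·(0,-1)).
General solution: C_1X_1 + C_2X_2.
Applying x_1(0)=3, x_2(0)=3 gives C_1=-3, C_2=9.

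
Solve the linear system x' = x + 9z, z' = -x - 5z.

x(t) = 3C_1e^(-2t) + 3C_2te^(-2t) + C_2e^(-2t), z(t) = -C_1e^(-2t) - C_2te^(-2t)

Coefficient matrix A = [[1, 9], [-1, -5]].
Characteristic polynomial det(A - λI) = λ^2 + 4λ + 4 = 0.
Single eigenvalue λ = -2 with algebraic multiplicity 2.
Eigenvector v = (3,-1); generalized eigenvector w with (A-λI)w=v is (1,0).
General solution: e^(-2t)[C_1·v + C_2·(t·v + w)].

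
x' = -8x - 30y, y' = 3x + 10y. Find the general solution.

Coefficient matrix A = [[-8, -30], [3, 10]].
Characteristic polynomial det(A - λI) = λ^2 - 2λ + 10 = 0.
Eigenvalues λ = 1 ± 3i (complex conjugate pair).
For λ=1+3i: an eigenvector is (1,0) - i(-3,1) = (1 + 3i, 0 - i).
A real fundamental pair from Re and Im of e^((1+3i)t)v: X_1 = e^(t)(cos(3t)·(1,0) + sin(3t)·(-3,1)), X_2 = e^(t)(sin(3t)·(1,0) - cos(3t)·(-3,1)).
General solution: c_1X_1 + c_2X_2.

x(t) = -3c_1e^(t)sin(3t) + c_1e^(t)cos(3t) + c_2e^(t)sin(3t) + 3c_2e^(t)cos(3t), y(t) = c_1e^(t)sin(3t) - c_2e^(t)cos(3t)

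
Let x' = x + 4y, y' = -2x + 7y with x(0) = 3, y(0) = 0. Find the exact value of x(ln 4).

A = [[1,4],[-2,7]]; eigenvalues λ = 5, 3.
Eigenvectors: (1,1) for λ=5, (2,1) for λ=3.
From the initial condition, c_1 = -3, c_2 = 3.
x(ln 4) = (-3)(4^5)(1) + (3)(4^3)(2) = -2688.

-2688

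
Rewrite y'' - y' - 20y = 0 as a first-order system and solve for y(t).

y(t) = K_1e^(5t) + K_2e^(-4t)

Let x_1 = y, x_2 = y'. Then x_1' = x_2 and x_2' = 20x_1 + x_2.
A = [[0,1],[20,1]]; det(A-λI) = λ^2 - λ - 20.
Eigenvalues λ = 5, -4 with eigenvectors (1,5), (1,-4).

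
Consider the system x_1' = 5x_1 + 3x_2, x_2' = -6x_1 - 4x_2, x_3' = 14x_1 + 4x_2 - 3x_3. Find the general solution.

Coefficient matrix A = [[5, 3, 0], [-6, -4, 0], [14, 4, -3]].
det(A - λI) = 0 gives eigenvalues λ = -3, -1, 2.
For λ=-3: eigenvector (0,0,1).
For λ=-1: eigenvector (-1,2,-3).
For λ=2: eigenvector (1,-1,2).
General solution: C_1e^(-3t)(0,0,1) + C_2e^(-t)(-1,2,-3) + C_3e^(2t)(1,-1,2).

x_1(t) = -C_2e^(-t) + C_3e^(2t), x_2(t) = 2C_2e^(-t) - C_3e^(2t), x_3(t) = C_1e^(-3t) - 3C_2e^(-t) + 2C_3e^(2t)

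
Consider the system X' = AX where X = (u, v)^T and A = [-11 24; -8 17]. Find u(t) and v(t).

Coefficient matrix A = [[-11, 24], [-8, 17]].
Characteristic polynomial det(A - λI) = λ^2 - 6λ + 5 = 0.
Eigenvalues λ = 5, 1.
For λ=5: (A-λI) row 1 is [-16, 24], so an eigenvector is (3, 2).
For λ=1: (A-λI) row 1 is [-12, 24], so an eigenvector is (-2, -1).
General solution: c_1e^(5t)(3,2) + c_2e^(t)(-2,-1).

u(t) = 3c_1e^(5t) - 2c_2e^(t), v(t) = 2c_1e^(5t) - c_2e^(t)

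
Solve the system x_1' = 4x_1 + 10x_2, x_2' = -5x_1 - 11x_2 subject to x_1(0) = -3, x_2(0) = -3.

Coefficient matrix A = [[4, 10], [-5, -11]].
Characteristic polynomial det(A - λI) = λ^2 + 7λ + 6 = 0.
Eigenvalues λ = -6, -1.
For λ=-6: (A-λI) row 1 is [10, 10], so an eigenvector is (1, -1).
For λ=-1: (A-λI) row 1 is [5, 10], so an eigenvector is (2, -1).
General solution: C_1e^(-6t)(1,-1) + C_2e^(-t)(2,-1).
Applying x_1(0)=-3, x_2(0)=-3 gives C_1=9, C_2=-6.

x_1(t) = -12e^(-t) + 9e^(-6t), x_2(t) = 6e^(-t) - 9e^(-6t)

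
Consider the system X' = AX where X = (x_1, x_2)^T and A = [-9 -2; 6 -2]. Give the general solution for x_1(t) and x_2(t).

Coefficient matrix A = [[-9, -2], [6, -2]].
Characteristic polynomial det(A - λI) = λ^2 + 11λ + 30 = 0.
Eigenvalues λ = -6, -5.
For λ=-6: (A-λI) row 1 is [-3, -2], so an eigenvector is (2, -3).
For λ=-5: (A-λI) row 1 is [-4, -2], so an eigenvector is (-1, 2).
General solution: C_1e^(-6t)(2,-3) + C_2e^(-5t)(-1,2).

x_1(t) = 2C_1e^(-6t) - C_2e^(-5t), x_2(t) = -3C_1e^(-6t) + 2C_2e^(-5t)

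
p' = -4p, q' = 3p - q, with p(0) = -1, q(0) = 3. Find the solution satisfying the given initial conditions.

p(t) = -e^(-4t), q(t) = 2e^(-t) + e^(-4t)

Coefficient matrix A = [[-4, 0], [3, -1]].
Characteristic polynomial det(A - λI) = λ^2 + 5λ + 4 = 0.
Eigenvalues λ = -1, -4.
For λ=-1: (A-λI) row 1 is [-3, 0], so an eigenvector is (0, -1).
For λ=-4: (A-λI) row 2 is [3, 3], so an eigenvector is (-1, 1).
General solution: K_1e^(-t)(0,-1) + K_2e^(-4t)(-1,1).
Applying p(0)=-1, q(0)=3 gives K_1=-2, K_2=1.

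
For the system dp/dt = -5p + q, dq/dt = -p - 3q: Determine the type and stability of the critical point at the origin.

stable improper node

A = [[-5,1],[-1,-3]]; det(A-λI) = λ^2 + 8λ + 16.
repeated λ = -4 with a single eigenvector.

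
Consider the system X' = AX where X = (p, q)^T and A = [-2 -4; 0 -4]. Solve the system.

p(t) = -2c_1e^(-4t) + c_2e^(-2t), q(t) = -c_1e^(-4t)

Coefficient matrix A = [[-2, -4], [0, -4]].
Characteristic polynomial det(A - λI) = λ^2 + 6λ + 8 = 0.
Eigenvalues λ = -4, -2.
For λ=-4: (A-λI) row 1 is [2, -4], so an eigenvector is (-2, -1).
For λ=-2: (A-λI) row 1 is [0, -4], so an eigenvector is (1, 0).
General solution: c_1e^(-4t)(-2,-1) + c_2e^(-2t)(1,0).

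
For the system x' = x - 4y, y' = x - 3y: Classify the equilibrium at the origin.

stable improper node

A = [[1,-4],[1,-3]]; det(A-λI) = λ^2 + 2λ + 1.
repeated λ = -1 with a single eigenvector.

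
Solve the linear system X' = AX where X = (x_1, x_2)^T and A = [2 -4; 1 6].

x_1(t) = -2K_1e^(4t) - 2K_2te^(4t) - K_2e^(4t), x_2(t) = K_1e^(4t) + K_2te^(4t) + K_2e^(4t)

Coefficient matrix A = [[2, -4], [1, 6]].
Characteristic polynomial det(A - λI) = λ^2 - 8λ + 16 = 0.
Single eigenvalue λ = 4 with algebraic multiplicity 2.
Eigenvector v = (-2,1); generalized eigenvector w with (A-λI)w=v is (-1,1).
General solution: e^(4t)[K_1·v + K_2·(t·v + w)].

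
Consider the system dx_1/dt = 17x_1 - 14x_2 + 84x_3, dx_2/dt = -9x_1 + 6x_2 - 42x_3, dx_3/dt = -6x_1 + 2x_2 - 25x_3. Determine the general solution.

Coefficient matrix A = [[17, -14, 84], [-9, 6, -42], [-6, 2, -25]].
det(A - λI) = 0 gives eigenvalues λ = -1, -4, 3.
For λ=-1: eigenvector (7,-3,-2).
For λ=-4: eigenvector (6,-3,-2).
For λ=3: eigenvector (-4,2,1).
General solution: c_1e^(-t)(7,-3,-2) + c_2e^(-4t)(6,-3,-2) + c_3e^(3t)(-4,2,1).

x_1(t) = 7c_1e^(-t) + 6c_2e^(-4t) - 4c_3e^(3t), x_2(t) = -3c_1e^(-t) - 3c_2e^(-4t) + 2c_3e^(3t), x_3(t) = -2c_1e^(-t) - 2c_2e^(-4t) + c_3e^(3t)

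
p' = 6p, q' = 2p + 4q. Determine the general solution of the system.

p(t) = c_2e^(6t), q(t) = -c_1e^(4t) + c_2e^(6t)

Coefficient matrix A = [[6, 0], [2, 4]].
Characteristic polynomial det(A - λI) = λ^2 - 10λ + 24 = 0.
Eigenvalues λ = 4, 6.
For λ=4: (A-λI) row 1 is [2, 0], so an eigenvector is (0, -1).
For λ=6: (A-λI) row 2 is [2, -2], so an eigenvector is (1, 1).
General solution: c_1e^(4t)(0,-1) + c_2e^(6t)(1,1).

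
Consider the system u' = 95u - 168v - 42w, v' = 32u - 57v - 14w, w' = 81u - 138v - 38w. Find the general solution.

u(t) = 3K_1e^(-3t) + 14K_2e^(-t) - 6K_3e^(4t), v(t) = K_1e^(-3t) + 5K_2e^(-t) - 2K_3e^(4t), w(t) = 3K_1e^(-3t) + 12K_2e^(-t) - 5K_3e^(4t)

Coefficient matrix A = [[95, -168, -42], [32, -57, -14], [81, -138, -38]].
det(A - λI) = 0 gives eigenvalues λ = -3, -1, 4.
For λ=-3: eigenvector (3,1,3).
For λ=-1: eigenvector (14,5,12).
For λ=4: eigenvector (-6,-2,-5).
General solution: K_1e^(-3t)(3,1,3) + K_2e^(-t)(14,5,12) + K_3e^(4t)(-6,-2,-5).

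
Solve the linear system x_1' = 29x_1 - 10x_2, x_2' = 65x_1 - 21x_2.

x_1(t) = C_1e^(4t)sin(5t) + C_1e^(4t)cos(5t) + C_2e^(4t)sin(5t) - C_2e^(4t)cos(5t), x_2(t) = 3C_1e^(4t)sin(5t) + 2C_1e^(4t)cos(5t) + 2C_2e^(4t)sin(5t) - 3C_2e^(4t)cos(5t)

Coefficient matrix A = [[29, -10], [65, -21]].
Characteristic polynomial det(A - λI) = λ^2 - 8λ + 41 = 0.
Eigenvalues λ = 4 ± 5i (complex conjugate pair).
For λ=4+5i: an eigenvector is (1,2) - i(1,3) = (1 - i, 2 - 3i).
A real fundamental pair from Re and Im of e^((4+5i)t)v: X_1 = e^(4t)(cos(5t)·(1,2) + sin(5t)·(1,3)), X_2 = e^(4t)(sin(5t)·(1,2) - cos(5t)·(1,3)).
General solution: C_1X_1 + C_2X_2.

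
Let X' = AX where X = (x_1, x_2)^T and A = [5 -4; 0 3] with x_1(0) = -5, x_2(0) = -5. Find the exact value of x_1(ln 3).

A = [[5,-4],[0,3]]; eigenvalues λ = 5, 3.
Eigenvectors: (1,0) for λ=5, (-2,-1) for λ=3.
From the initial condition, c_1 = 5, c_2 = 5.
x_1(ln 3) = (5)(3^5)(1) + (5)(3^3)(-2) = 945.

945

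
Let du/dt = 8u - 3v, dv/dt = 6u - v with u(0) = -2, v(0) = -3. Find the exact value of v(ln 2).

-40

A = [[8,-3],[6,-1]]; eigenvalues λ = 2, 5.
Eigenvectors: (-1,-2) for λ=2, (-1,-1) for λ=5.
From the initial condition, c_1 = 1, c_2 = 1.
v(ln 2) = (1)(2^2)(-2) + (1)(2^5)(-1) = -40.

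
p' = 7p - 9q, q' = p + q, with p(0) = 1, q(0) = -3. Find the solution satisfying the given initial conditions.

Coefficient matrix A = [[7, -9], [1, 1]].
Characteristic polynomial det(A - λI) = λ^2 - 8λ + 16 = 0.
Single eigenvalue λ = 4 with algebraic multiplicity 2.
Eigenvector v = (3,1); generalized eigenvector w with (A-λI)w=v is (-2,-1).
General solution: e^(4t)[C_1·v + C_2·(t·v + w)].
Applying p(0)=1, q(0)=-3 gives C_1=7, C_2=10.

p(t) = 30te^(4t) + e^(4t), q(t) = 10te^(4t) - 3e^(4t)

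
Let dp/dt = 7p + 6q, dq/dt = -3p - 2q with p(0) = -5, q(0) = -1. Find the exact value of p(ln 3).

-951

A = [[7,6],[-3,-2]]; eigenvalues λ = 4, 1.
Eigenvectors: (2,-1) for λ=4, (1,-1) for λ=1.
From the initial condition, c_1 = -6, c_2 = 7.
p(ln 3) = (-6)(3^4)(2) + (7)(3^1)(1) = -951.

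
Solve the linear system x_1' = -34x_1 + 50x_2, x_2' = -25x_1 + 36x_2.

Coefficient matrix A = [[-34, 50], [-25, 36]].
Characteristic polynomial det(A - λI) = λ^2 - 2λ + 26 = 0.
Eigenvalues λ = 1 ± 5i (complex conjugate pair).
For λ=1+5i: an eigenvector is (1,1) - i(3,2) = (1 - 3i, 1 - 2i).
A real fundamental pair from Re and Im of e^((1+5i)t)v: X_1 = e^(t)(cos(5t)·(1,1) + sin(5t)·(3,2)), X_2 = e^(t)(sin(5t)·(1,1) - cos(5t)·(3,2)).
General solution: c_1X_1 + c_2X_2.

x_1(t) = 3c_1e^(t)sin(5t) + c_1e^(t)cos(5t) + c_2e^(t)sin(5t) - 3c_2e^(t)cos(5t), x_2(t) = 2c_1e^(t)sin(5t) + c_1e^(t)cos(5t) + c_2e^(t)sin(5t) - 2c_2e^(t)cos(5t)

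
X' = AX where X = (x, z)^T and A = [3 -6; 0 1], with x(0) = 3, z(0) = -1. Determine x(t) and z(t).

Coefficient matrix A = [[3, -6], [0, 1]].
Characteristic polynomial det(A - λI) = λ^2 - 4λ + 3 = 0.
Eigenvalues λ = 3, 1.
For λ=3: (A-λI) row 1 is [0, -6], so an eigenvector is (1, 0).
For λ=1: (A-λI) row 1 is [2, -6], so an eigenvector is (3, 1).
General solution: c_1e^(3t)(1,0) + c_2e^(t)(3,1).
Applying x(0)=3, z(0)=-1 gives c_1=6, c_2=-1.

x(t) = 6e^(3t) - 3e^(t), z(t) = -e^(t)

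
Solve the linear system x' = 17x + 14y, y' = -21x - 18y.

Coefficient matrix A = [[17, 14], [-21, -18]].
Characteristic polynomial det(A - λI) = λ^2 + λ - 12 = 0.
Eigenvalues λ = 3, -4.
For λ=3: (A-λI) row 1 is [14, 14], so an eigenvector is (1, -1).
For λ=-4: (A-λI) row 1 is [21, 14], so an eigenvector is (2, -3).
General solution: c_1e^(3t)(1,-1) + c_2e^(-4t)(2,-3).

x(t) = c_1e^(3t) + 2c_2e^(-4t), y(t) = -c_1e^(3t) - 3c_2e^(-4t)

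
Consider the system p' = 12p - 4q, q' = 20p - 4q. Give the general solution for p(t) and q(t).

Coefficient matrix A = [[12, -4], [20, -4]].
Characteristic polynomial det(A - λI) = λ^2 - 8λ + 32 = 0.
Eigenvalues λ = 4 ± 4i (complex conjugate pair).
For λ=4+4i: an eigenvector is (0,-1) - i(1,2) = (0 - i, -1 - 2i).
A real fundamental pair from Re and Im of e^((4+4i)t)v: X_1 = e^(4t)(cos(4t)·(0,-1) + sin(4t)·(1,2)), X_2 = e^(4t)(sin(4t)·(0,-1) - cos(4t)·(1,2)).
General solution: C_1X_1 + C_2X_2.

p(t) = C_1e^(4t)sin(4t) - C_2e^(4t)cos(4t), q(t) = 2C_1e^(4t)sin(4t) - C_1e^(4t)cos(4t) - C_2e^(4t)sin(4t) - 2C_2e^(4t)cos(4t)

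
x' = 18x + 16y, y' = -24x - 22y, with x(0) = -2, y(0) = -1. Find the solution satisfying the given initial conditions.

Coefficient matrix A = [[18, 16], [-24, -22]].
Characteristic polynomial det(A - λI) = λ^2 + 4λ - 12 = 0.
Eigenvalues λ = 2, -6.
For λ=2: (A-λI) row 1 is [16, 16], so an eigenvector is (1, -1).
For λ=-6: (A-λI) row 1 is [24, 16], so an eigenvector is (-2, 3).
General solution: c_1e^(2t)(1,-1) + c_2e^(-6t)(-2,3).
Applying x(0)=-2, y(0)=-1 gives c_1=-8, c_2=-3.

x(t) = -8e^(2t) + 6e^(-6t), y(t) = 8e^(2t) - 9e^(-6t)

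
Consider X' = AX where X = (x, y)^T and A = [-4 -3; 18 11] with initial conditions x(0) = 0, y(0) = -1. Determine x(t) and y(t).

Coefficient matrix A = [[-4, -3], [18, 11]].
Characteristic polynomial det(A - λI) = λ^2 - 7λ + 10 = 0.
Eigenvalues λ = 5, 2.
For λ=5: (A-λI) row 1 is [-9, -3], so an eigenvector is (1, -3).
For λ=2: (A-λI) row 1 is [-6, -3], so an eigenvector is (-1, 2).
General solution: C_1e^(5t)(1,-3) + C_2e^(2t)(-1,2).
Applying x(0)=0, y(0)=-1 gives C_1=1, C_2=1.

x(t) = e^(5t) - e^(2t), y(t) = -3e^(5t) + 2e^(2t)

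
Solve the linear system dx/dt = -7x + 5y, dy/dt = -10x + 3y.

Coefficient matrix A = [[-7, 5], [-10, 3]].
Characteristic polynomial det(A - λI) = λ^2 + 4λ + 29 = 0.
Eigenvalues λ = -2 ± 5i (complex conjugate pair).
For λ=-2+5i: an eigenvector is (1,1) - i(0,-1) = (1, 1 + i).
A real fundamental pair from Re and Im of e^((-2+5i)t)v: X_1 = e^(-2t)(cos(5t)·(1,1) + sin(5t)·(0,-1)), X_2 = e^(-2t)(sin(5t)·(1,1) - cos(5t)·(0,-1)).
General solution: c_1X_1 + c_2X_2.

x(t) = c_1e^(-2t)cos(5t) + c_2e^(-2t)sin(5t), y(t) = -c_1e^(-2t)sin(5t) + c_1e^(-2t)cos(5t) + c_2e^(-2t)sin(5t) + c_2e^(-2t)cos(5t)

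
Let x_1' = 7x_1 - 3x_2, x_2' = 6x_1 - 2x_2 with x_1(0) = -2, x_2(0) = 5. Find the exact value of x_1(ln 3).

-708

A = [[7,-3],[6,-2]]; eigenvalues λ = 4, 1.
Eigenvectors: (-1,-1) for λ=4, (1,2) for λ=1.
From the initial condition, c_1 = 9, c_2 = 7.
x_1(ln 3) = (9)(3^4)(-1) + (7)(3^1)(1) = -708.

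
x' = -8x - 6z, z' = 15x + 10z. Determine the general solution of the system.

Coefficient matrix A = [[-8, -6], [15, 10]].
Characteristic polynomial det(A - λI) = λ^2 - 2λ + 10 = 0.
Eigenvalues λ = 1 ± 3i (complex conjugate pair).
For λ=1+3i: an eigenvector is (1,-2) - i(1,-1) = (1 - i, -2 + i).
A real fundamental pair from Re and Im of e^((1+3i)t)v: X_1 = e^(t)(cos(3t)·(1,-2) + sin(3t)·(1,-1)), X_2 = e^(t)(sin(3t)·(1,-2) - cos(3t)·(1,-1)).
General solution: K_1X_1 + K_2X_2.

x(t) = K_1e^(t)sin(3t) + K_1e^(t)cos(3t) + K_2e^(t)sin(3t) - K_2e^(t)cos(3t), z(t) = -K_1e^(t)sin(3t) - 2K_1e^(t)cos(3t) - 2K_2e^(t)sin(3t) + K_2e^(t)cos(3t)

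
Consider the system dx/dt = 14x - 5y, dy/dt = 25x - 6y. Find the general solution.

x(t) = -c_1e^(4t)sin(5t) + c_2e^(4t)cos(5t), y(t) = -2c_1e^(4t)sin(5t) + c_1e^(4t)cos(5t) + c_2e^(4t)sin(5t) + 2c_2e^(4t)cos(5t)

Coefficient matrix A = [[14, -5], [25, -6]].
Characteristic polynomial det(A - λI) = λ^2 - 8λ + 41 = 0.
Eigenvalues λ = 4 ± 5i (complex conjugate pair).
For λ=4+5i: an eigenvector is (0,1) - i(-1,-2) = (0 + i, 1 + 2i).
A real fundamental pair from Re and Im of e^((4+5i)t)v: X_1 = e^(4t)(cos(5t)·(0,1) + sin(5t)·(-1,-2)), X_2 = e^(4t)(sin(5t)·(0,1) - cos(5t)·(-1,-2)).
General solution: c_1X_1 + c_2X_2.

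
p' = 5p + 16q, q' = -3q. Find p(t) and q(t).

p(t) = c_1e^(5t) - 2c_2e^(-3t), q(t) = c_2e^(-3t)

Coefficient matrix A = [[5, 16], [0, -3]].
Characteristic polynomial det(A - λI) = λ^2 - 2λ - 15 = 0.
Eigenvalues λ = 5, -3.
For λ=5: (A-λI) row 1 is [0, 16], so an eigenvector is (1, 0).
For λ=-3: (A-λI) row 1 is [8, 16], so an eigenvector is (-2, 1).
General solution: c_1e^(5t)(1,0) + c_2e^(-3t)(-2,1).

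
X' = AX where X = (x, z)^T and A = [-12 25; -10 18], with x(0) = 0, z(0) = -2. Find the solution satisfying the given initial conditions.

Coefficient matrix A = [[-12, 25], [-10, 18]].
Characteristic polynomial det(A - λI) = λ^2 - 6λ + 34 = 0.
Eigenvalues λ = 3 ± 5i (complex conjugate pair).
For λ=3+5i: an eigenvector is (1,1) - i(2,1) = (1 - 2i, 1 - i).
A real fundamental pair from Re and Im of e^((3+5i)t)v: X_1 = e^(3t)(cos(5t)·(1,1) + sin(5t)·(2,1)), X_2 = e^(3t)(sin(5t)·(1,1) - cos(5t)·(2,1)).
General solution: C_1X_1 + C_2X_2.
Applying x(0)=0, z(0)=-2 gives C_1=-4, C_2=-2.

x(t) = -10e^(3t)sin(5t), z(t) = -6e^(3t)sin(5t) - 2e^(3t)cos(5t)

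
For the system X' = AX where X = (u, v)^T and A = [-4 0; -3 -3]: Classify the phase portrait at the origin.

stable node

A = [[-4,0],[-3,-3]]; det(A-λI) = λ^2 + 7λ + 12.
λ = -3, -4: both negative.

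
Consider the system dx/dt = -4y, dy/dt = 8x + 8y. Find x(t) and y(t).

x(t) = K_1e^(4t)cos(4t) + K_2e^(4t)sin(4t), y(t) = K_1e^(4t)sin(4t) - K_1e^(4t)cos(4t) - K_2e^(4t)sin(4t) - K_2e^(4t)cos(4t)

Coefficient matrix A = [[0, -4], [8, 8]].
Characteristic polynomial det(A - λI) = λ^2 - 8λ + 32 = 0.
Eigenvalues λ = 4 ± 4i (complex conjugate pair).
For λ=4+4i: an eigenvector is (1,-1) - i(0,1) = (1, -1 - i).
A real fundamental pair from Re and Im of e^((4+4i)t)v: X_1 = e^(4t)(cos(4t)·(1,-1) + sin(4t)·(0,1)), X_2 = e^(4t)(sin(4t)·(1,-1) - cos(4t)·(0,1)).
General solution: K_1X_1 + K_2X_2.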